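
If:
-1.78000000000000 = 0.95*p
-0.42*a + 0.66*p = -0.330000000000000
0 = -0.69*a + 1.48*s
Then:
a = -2.16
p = -1.87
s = -1.01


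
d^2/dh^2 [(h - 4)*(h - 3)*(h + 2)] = 6*h - 10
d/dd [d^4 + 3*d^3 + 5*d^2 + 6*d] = 4*d^3 + 9*d^2 + 10*d + 6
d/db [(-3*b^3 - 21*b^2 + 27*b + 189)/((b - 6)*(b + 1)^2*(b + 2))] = 3*(b^5 + 13*b^4 - 35*b^3 - 125*b^2 + 906*b + 1656)/(b^7 - 5*b^6 - 29*b^5 + 49*b^4 + 400*b^3 + 712*b^2 + 528*b + 144)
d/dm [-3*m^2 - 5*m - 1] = -6*m - 5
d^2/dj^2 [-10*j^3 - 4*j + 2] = -60*j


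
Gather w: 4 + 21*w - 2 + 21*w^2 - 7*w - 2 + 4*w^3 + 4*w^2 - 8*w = 4*w^3 + 25*w^2 + 6*w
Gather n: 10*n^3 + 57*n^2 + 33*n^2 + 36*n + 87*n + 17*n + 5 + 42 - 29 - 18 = 10*n^3 + 90*n^2 + 140*n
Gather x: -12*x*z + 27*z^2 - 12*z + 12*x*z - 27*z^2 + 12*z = 0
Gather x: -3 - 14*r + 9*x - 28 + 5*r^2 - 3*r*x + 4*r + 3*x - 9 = 5*r^2 - 10*r + x*(12 - 3*r) - 40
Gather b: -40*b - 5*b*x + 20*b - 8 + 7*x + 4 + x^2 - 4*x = b*(-5*x - 20) + x^2 + 3*x - 4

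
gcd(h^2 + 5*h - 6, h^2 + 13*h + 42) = h + 6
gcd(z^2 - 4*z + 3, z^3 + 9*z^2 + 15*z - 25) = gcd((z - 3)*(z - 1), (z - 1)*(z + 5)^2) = z - 1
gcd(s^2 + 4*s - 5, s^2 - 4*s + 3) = s - 1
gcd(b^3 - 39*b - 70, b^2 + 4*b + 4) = b + 2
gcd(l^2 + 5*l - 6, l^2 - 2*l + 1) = l - 1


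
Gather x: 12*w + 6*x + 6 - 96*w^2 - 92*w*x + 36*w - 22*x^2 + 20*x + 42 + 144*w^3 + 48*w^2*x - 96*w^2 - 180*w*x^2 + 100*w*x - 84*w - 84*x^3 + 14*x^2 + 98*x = 144*w^3 - 192*w^2 - 36*w - 84*x^3 + x^2*(-180*w - 8) + x*(48*w^2 + 8*w + 124) + 48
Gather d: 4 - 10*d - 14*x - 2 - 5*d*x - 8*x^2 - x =d*(-5*x - 10) - 8*x^2 - 15*x + 2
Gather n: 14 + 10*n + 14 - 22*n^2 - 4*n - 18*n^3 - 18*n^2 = -18*n^3 - 40*n^2 + 6*n + 28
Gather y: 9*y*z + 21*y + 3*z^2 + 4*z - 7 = y*(9*z + 21) + 3*z^2 + 4*z - 7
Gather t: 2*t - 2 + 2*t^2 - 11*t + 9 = 2*t^2 - 9*t + 7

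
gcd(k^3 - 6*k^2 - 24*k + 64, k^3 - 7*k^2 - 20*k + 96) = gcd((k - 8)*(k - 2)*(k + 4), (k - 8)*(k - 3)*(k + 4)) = k^2 - 4*k - 32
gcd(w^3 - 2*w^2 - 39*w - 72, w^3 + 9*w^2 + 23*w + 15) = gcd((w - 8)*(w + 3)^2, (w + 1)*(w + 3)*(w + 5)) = w + 3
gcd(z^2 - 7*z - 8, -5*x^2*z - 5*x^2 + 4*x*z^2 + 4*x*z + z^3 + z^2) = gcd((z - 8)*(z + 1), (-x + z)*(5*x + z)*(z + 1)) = z + 1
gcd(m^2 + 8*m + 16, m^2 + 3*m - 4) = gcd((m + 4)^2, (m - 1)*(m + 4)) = m + 4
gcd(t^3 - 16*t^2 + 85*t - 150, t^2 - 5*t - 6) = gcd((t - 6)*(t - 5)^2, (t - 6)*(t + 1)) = t - 6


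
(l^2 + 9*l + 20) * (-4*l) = -4*l^3 - 36*l^2 - 80*l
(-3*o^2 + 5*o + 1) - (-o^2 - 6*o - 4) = -2*o^2 + 11*o + 5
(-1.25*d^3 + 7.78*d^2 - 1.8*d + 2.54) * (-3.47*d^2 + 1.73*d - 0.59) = 4.3375*d^5 - 29.1591*d^4 + 20.4429*d^3 - 16.518*d^2 + 5.4562*d - 1.4986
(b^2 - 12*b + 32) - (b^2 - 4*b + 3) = 29 - 8*b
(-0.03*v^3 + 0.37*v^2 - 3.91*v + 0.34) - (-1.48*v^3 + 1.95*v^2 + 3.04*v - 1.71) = 1.45*v^3 - 1.58*v^2 - 6.95*v + 2.05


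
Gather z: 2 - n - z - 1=-n - z + 1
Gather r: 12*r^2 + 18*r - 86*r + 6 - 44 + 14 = 12*r^2 - 68*r - 24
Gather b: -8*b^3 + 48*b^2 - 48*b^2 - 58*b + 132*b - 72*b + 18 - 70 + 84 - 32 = -8*b^3 + 2*b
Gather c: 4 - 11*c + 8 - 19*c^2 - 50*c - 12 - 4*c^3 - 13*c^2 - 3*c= -4*c^3 - 32*c^2 - 64*c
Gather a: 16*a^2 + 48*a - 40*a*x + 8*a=16*a^2 + a*(56 - 40*x)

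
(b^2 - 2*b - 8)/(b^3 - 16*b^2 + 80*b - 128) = (b + 2)/(b^2 - 12*b + 32)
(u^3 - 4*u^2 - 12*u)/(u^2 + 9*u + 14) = u*(u - 6)/(u + 7)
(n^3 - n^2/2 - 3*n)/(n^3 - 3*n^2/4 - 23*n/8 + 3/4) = 4*n/(4*n - 1)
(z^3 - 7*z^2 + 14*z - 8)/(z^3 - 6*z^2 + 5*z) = (z^2 - 6*z + 8)/(z*(z - 5))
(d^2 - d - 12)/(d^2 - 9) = (d - 4)/(d - 3)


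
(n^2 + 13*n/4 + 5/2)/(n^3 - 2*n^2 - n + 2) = (n^2 + 13*n/4 + 5/2)/(n^3 - 2*n^2 - n + 2)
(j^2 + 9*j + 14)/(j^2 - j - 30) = (j^2 + 9*j + 14)/(j^2 - j - 30)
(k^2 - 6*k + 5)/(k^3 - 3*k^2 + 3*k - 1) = (k - 5)/(k^2 - 2*k + 1)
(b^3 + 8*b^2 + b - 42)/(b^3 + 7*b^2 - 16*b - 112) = (b^2 + b - 6)/(b^2 - 16)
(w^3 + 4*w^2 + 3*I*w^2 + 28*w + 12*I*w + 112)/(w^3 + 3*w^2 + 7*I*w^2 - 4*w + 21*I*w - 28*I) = (w - 4*I)/(w - 1)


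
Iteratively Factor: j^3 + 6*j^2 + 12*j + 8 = (j + 2)*(j^2 + 4*j + 4) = (j + 2)^2*(j + 2)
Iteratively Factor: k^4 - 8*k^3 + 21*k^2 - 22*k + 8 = (k - 4)*(k^3 - 4*k^2 + 5*k - 2) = (k - 4)*(k - 1)*(k^2 - 3*k + 2) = (k - 4)*(k - 2)*(k - 1)*(k - 1)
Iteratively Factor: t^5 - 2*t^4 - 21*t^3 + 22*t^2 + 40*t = (t - 5)*(t^4 + 3*t^3 - 6*t^2 - 8*t) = (t - 5)*(t + 4)*(t^3 - t^2 - 2*t) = t*(t - 5)*(t + 4)*(t^2 - t - 2) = t*(t - 5)*(t + 1)*(t + 4)*(t - 2)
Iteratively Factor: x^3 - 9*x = (x - 3)*(x^2 + 3*x) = (x - 3)*(x + 3)*(x)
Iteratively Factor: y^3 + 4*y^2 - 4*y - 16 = (y + 2)*(y^2 + 2*y - 8) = (y + 2)*(y + 4)*(y - 2)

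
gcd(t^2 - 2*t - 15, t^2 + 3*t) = t + 3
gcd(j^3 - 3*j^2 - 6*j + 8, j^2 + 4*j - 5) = j - 1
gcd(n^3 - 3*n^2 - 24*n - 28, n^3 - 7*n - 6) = n + 2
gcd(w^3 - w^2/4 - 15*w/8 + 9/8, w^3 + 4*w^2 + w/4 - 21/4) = w^2 + w/2 - 3/2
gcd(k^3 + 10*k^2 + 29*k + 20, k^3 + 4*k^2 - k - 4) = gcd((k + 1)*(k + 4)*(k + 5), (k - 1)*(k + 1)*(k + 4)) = k^2 + 5*k + 4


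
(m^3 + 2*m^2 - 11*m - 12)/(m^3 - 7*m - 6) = (m + 4)/(m + 2)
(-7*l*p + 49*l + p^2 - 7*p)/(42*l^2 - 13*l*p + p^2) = (p - 7)/(-6*l + p)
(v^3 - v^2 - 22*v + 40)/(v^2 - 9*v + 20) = (v^2 + 3*v - 10)/(v - 5)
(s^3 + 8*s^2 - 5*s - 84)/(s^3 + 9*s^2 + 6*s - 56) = (s - 3)/(s - 2)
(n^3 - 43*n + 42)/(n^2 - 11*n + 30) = (n^2 + 6*n - 7)/(n - 5)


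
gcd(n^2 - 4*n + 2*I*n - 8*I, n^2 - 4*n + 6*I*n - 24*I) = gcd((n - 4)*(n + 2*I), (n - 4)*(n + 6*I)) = n - 4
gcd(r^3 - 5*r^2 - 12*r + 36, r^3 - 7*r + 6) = r^2 + r - 6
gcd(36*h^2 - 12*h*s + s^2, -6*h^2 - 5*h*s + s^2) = -6*h + s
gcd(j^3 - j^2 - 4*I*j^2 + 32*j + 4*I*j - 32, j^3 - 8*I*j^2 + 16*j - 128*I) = j^2 - 4*I*j + 32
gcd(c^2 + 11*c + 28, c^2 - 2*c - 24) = c + 4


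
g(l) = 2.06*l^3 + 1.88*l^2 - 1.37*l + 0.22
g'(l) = 6.18*l^2 + 3.76*l - 1.37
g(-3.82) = -81.94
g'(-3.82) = 74.45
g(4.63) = 238.64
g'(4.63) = 148.52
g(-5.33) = -250.99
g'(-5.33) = 154.16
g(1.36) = 7.02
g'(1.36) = 15.17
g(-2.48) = -16.24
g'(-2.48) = 27.31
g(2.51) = 41.20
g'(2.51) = 47.00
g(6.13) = 536.98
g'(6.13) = 253.90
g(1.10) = 3.73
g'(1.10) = 10.24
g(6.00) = 504.64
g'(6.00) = 243.67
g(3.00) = 68.65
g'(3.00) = 65.53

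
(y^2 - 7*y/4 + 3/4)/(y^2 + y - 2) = (y - 3/4)/(y + 2)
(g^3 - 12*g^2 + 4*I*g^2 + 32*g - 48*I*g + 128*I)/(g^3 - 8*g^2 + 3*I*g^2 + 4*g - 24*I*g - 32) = (g - 4)/(g - I)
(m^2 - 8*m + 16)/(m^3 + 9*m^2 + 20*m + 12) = (m^2 - 8*m + 16)/(m^3 + 9*m^2 + 20*m + 12)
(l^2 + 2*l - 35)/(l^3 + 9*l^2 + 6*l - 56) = (l - 5)/(l^2 + 2*l - 8)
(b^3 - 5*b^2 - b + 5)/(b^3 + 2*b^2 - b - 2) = (b - 5)/(b + 2)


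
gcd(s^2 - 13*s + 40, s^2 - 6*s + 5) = s - 5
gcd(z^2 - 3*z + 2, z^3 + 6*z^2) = 1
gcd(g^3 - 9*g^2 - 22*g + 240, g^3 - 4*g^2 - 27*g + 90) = g^2 - g - 30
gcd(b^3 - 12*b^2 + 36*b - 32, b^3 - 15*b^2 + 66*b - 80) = b^2 - 10*b + 16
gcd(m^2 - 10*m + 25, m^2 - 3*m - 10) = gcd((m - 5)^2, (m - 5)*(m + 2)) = m - 5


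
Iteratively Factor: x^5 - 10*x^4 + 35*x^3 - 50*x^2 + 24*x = (x - 3)*(x^4 - 7*x^3 + 14*x^2 - 8*x) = x*(x - 3)*(x^3 - 7*x^2 + 14*x - 8) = x*(x - 3)*(x - 1)*(x^2 - 6*x + 8) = x*(x - 3)*(x - 2)*(x - 1)*(x - 4)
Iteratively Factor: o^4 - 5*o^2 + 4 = (o - 1)*(o^3 + o^2 - 4*o - 4) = (o - 1)*(o + 1)*(o^2 - 4) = (o - 1)*(o + 1)*(o + 2)*(o - 2)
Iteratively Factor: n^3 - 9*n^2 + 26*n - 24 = (n - 2)*(n^2 - 7*n + 12) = (n - 3)*(n - 2)*(n - 4)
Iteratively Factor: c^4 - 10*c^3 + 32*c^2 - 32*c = (c - 4)*(c^3 - 6*c^2 + 8*c) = (c - 4)^2*(c^2 - 2*c) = (c - 4)^2*(c - 2)*(c)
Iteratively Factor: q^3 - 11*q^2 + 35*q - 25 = (q - 5)*(q^2 - 6*q + 5) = (q - 5)*(q - 1)*(q - 5)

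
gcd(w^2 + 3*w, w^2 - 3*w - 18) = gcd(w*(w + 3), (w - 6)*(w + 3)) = w + 3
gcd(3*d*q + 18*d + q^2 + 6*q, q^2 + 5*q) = 1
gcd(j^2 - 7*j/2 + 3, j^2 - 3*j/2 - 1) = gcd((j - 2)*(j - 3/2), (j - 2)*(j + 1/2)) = j - 2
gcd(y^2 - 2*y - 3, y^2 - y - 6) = y - 3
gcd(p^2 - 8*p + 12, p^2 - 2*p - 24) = p - 6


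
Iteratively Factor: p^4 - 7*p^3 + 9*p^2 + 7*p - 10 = (p + 1)*(p^3 - 8*p^2 + 17*p - 10) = (p - 1)*(p + 1)*(p^2 - 7*p + 10) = (p - 5)*(p - 1)*(p + 1)*(p - 2)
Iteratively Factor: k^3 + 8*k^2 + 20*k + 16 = (k + 2)*(k^2 + 6*k + 8) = (k + 2)^2*(k + 4)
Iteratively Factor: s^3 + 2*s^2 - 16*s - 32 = (s + 4)*(s^2 - 2*s - 8) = (s - 4)*(s + 4)*(s + 2)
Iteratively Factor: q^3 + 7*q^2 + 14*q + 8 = (q + 4)*(q^2 + 3*q + 2) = (q + 1)*(q + 4)*(q + 2)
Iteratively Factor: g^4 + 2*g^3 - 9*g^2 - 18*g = (g + 3)*(g^3 - g^2 - 6*g) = g*(g + 3)*(g^2 - g - 6) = g*(g + 2)*(g + 3)*(g - 3)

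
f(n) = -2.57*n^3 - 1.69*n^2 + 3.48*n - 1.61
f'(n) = -7.71*n^2 - 3.38*n + 3.48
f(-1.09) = -4.08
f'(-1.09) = -2.00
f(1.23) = -4.67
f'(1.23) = -12.34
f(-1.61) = -0.87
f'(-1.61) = -11.06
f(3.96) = -173.93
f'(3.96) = -130.81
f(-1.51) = -1.87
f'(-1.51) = -9.00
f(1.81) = -16.09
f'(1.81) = -27.90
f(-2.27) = 11.84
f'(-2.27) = -28.58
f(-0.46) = -3.32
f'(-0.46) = 3.40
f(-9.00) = 1703.71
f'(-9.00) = -590.61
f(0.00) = -1.61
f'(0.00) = 3.48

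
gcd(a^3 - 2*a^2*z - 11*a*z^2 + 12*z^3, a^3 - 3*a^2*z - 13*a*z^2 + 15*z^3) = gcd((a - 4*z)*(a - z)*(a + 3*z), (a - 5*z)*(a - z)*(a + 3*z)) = -a^2 - 2*a*z + 3*z^2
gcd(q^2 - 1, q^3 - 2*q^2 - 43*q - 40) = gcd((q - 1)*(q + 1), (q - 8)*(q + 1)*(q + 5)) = q + 1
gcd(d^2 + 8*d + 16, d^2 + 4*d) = d + 4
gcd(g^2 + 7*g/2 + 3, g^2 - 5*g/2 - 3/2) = 1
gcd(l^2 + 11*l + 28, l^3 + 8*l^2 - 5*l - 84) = l^2 + 11*l + 28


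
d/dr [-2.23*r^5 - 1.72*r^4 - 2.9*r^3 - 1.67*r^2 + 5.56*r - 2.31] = -11.15*r^4 - 6.88*r^3 - 8.7*r^2 - 3.34*r + 5.56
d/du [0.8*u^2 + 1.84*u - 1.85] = 1.6*u + 1.84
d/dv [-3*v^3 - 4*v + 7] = -9*v^2 - 4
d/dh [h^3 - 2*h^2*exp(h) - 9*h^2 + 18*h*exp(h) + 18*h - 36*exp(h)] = -2*h^2*exp(h) + 3*h^2 + 14*h*exp(h) - 18*h - 18*exp(h) + 18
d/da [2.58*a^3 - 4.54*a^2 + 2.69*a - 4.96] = 7.74*a^2 - 9.08*a + 2.69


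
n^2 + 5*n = n*(n + 5)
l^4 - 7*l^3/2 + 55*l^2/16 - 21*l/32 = l*(l - 7/4)*(l - 3/2)*(l - 1/4)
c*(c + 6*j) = c^2 + 6*c*j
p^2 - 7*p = p*(p - 7)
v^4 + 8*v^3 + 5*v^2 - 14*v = v*(v - 1)*(v + 2)*(v + 7)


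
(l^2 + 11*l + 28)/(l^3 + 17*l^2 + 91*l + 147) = (l + 4)/(l^2 + 10*l + 21)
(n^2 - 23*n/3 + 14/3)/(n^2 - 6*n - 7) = (n - 2/3)/(n + 1)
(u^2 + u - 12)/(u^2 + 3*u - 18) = (u + 4)/(u + 6)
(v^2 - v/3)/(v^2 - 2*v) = (v - 1/3)/(v - 2)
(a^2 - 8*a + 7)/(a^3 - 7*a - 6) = (-a^2 + 8*a - 7)/(-a^3 + 7*a + 6)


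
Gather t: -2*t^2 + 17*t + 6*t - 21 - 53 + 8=-2*t^2 + 23*t - 66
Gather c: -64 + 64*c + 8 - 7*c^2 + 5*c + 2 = -7*c^2 + 69*c - 54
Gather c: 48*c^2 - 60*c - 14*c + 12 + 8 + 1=48*c^2 - 74*c + 21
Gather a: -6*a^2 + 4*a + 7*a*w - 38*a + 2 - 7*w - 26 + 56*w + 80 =-6*a^2 + a*(7*w - 34) + 49*w + 56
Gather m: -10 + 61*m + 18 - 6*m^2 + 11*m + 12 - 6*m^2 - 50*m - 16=-12*m^2 + 22*m + 4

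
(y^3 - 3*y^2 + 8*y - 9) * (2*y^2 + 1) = 2*y^5 - 6*y^4 + 17*y^3 - 21*y^2 + 8*y - 9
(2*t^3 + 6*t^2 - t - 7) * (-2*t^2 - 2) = -4*t^5 - 12*t^4 - 2*t^3 + 2*t^2 + 2*t + 14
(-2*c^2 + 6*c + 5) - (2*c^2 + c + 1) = -4*c^2 + 5*c + 4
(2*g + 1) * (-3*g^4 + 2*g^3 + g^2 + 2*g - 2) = -6*g^5 + g^4 + 4*g^3 + 5*g^2 - 2*g - 2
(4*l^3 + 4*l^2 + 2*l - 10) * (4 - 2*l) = -8*l^4 + 8*l^3 + 12*l^2 + 28*l - 40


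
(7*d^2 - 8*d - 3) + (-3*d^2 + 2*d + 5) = 4*d^2 - 6*d + 2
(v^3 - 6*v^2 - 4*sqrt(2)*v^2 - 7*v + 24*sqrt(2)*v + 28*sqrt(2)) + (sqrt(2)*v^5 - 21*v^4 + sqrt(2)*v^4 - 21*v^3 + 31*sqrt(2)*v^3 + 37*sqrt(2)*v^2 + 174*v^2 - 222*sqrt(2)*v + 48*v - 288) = sqrt(2)*v^5 - 21*v^4 + sqrt(2)*v^4 - 20*v^3 + 31*sqrt(2)*v^3 + 33*sqrt(2)*v^2 + 168*v^2 - 198*sqrt(2)*v + 41*v - 288 + 28*sqrt(2)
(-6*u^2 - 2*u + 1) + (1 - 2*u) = -6*u^2 - 4*u + 2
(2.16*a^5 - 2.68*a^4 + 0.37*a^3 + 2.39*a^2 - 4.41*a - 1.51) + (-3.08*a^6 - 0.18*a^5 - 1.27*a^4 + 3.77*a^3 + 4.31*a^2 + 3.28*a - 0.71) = -3.08*a^6 + 1.98*a^5 - 3.95*a^4 + 4.14*a^3 + 6.7*a^2 - 1.13*a - 2.22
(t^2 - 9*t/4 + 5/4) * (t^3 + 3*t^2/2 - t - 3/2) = t^5 - 3*t^4/4 - 25*t^3/8 + 21*t^2/8 + 17*t/8 - 15/8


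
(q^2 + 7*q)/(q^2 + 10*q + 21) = q/(q + 3)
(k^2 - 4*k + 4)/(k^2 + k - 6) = (k - 2)/(k + 3)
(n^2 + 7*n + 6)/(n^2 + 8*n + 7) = (n + 6)/(n + 7)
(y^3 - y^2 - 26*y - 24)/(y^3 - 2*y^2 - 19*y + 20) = (y^2 - 5*y - 6)/(y^2 - 6*y + 5)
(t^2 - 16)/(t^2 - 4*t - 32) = (t - 4)/(t - 8)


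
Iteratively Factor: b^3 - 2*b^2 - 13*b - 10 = (b - 5)*(b^2 + 3*b + 2) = (b - 5)*(b + 2)*(b + 1)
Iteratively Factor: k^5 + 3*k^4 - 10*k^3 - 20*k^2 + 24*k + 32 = (k - 2)*(k^4 + 5*k^3 - 20*k - 16) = (k - 2)*(k + 1)*(k^3 + 4*k^2 - 4*k - 16) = (k - 2)*(k + 1)*(k + 4)*(k^2 - 4) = (k - 2)^2*(k + 1)*(k + 4)*(k + 2)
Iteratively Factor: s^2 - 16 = (s + 4)*(s - 4)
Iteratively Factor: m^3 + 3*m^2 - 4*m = (m - 1)*(m^2 + 4*m) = (m - 1)*(m + 4)*(m)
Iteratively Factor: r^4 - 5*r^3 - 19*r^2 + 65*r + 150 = (r - 5)*(r^3 - 19*r - 30) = (r - 5)^2*(r^2 + 5*r + 6) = (r - 5)^2*(r + 2)*(r + 3)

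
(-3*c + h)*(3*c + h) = -9*c^2 + h^2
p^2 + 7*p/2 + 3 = (p + 3/2)*(p + 2)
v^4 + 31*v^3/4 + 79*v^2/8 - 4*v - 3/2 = (v - 1/2)*(v + 1/4)*(v + 2)*(v + 6)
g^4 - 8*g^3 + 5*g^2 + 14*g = g*(g - 7)*(g - 2)*(g + 1)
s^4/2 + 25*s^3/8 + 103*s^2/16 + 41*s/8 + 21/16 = (s/2 + 1/2)*(s + 1/2)*(s + 7/4)*(s + 3)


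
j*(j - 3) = j^2 - 3*j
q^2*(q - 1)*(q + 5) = q^4 + 4*q^3 - 5*q^2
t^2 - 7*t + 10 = (t - 5)*(t - 2)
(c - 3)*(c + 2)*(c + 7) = c^3 + 6*c^2 - 13*c - 42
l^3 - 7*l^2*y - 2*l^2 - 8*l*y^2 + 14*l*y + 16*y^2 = (l - 2)*(l - 8*y)*(l + y)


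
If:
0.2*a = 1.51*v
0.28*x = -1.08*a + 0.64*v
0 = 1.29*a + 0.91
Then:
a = -0.71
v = -0.09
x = 2.51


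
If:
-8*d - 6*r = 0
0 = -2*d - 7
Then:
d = -7/2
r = 14/3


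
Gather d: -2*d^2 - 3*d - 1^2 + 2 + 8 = -2*d^2 - 3*d + 9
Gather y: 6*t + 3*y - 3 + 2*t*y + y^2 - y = 6*t + y^2 + y*(2*t + 2) - 3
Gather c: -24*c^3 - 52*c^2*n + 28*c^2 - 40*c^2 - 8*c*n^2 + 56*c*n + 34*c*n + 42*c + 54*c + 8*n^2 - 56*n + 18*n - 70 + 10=-24*c^3 + c^2*(-52*n - 12) + c*(-8*n^2 + 90*n + 96) + 8*n^2 - 38*n - 60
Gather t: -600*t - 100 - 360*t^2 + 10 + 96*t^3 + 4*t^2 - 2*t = 96*t^3 - 356*t^2 - 602*t - 90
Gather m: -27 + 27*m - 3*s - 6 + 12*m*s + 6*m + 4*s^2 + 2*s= m*(12*s + 33) + 4*s^2 - s - 33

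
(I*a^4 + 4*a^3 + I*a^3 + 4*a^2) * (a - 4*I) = I*a^5 + 8*a^4 + I*a^4 + 8*a^3 - 16*I*a^3 - 16*I*a^2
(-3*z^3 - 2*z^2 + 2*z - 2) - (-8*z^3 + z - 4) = 5*z^3 - 2*z^2 + z + 2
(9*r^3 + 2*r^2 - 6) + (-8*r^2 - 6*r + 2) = 9*r^3 - 6*r^2 - 6*r - 4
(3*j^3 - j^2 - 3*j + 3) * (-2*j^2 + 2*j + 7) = -6*j^5 + 8*j^4 + 25*j^3 - 19*j^2 - 15*j + 21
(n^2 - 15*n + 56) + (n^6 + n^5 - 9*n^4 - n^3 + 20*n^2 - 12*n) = n^6 + n^5 - 9*n^4 - n^3 + 21*n^2 - 27*n + 56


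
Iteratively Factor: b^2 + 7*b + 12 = (b + 3)*(b + 4)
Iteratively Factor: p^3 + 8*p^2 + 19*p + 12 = (p + 3)*(p^2 + 5*p + 4) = (p + 1)*(p + 3)*(p + 4)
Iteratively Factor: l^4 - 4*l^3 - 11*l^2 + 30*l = (l - 2)*(l^3 - 2*l^2 - 15*l) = (l - 2)*(l + 3)*(l^2 - 5*l) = (l - 5)*(l - 2)*(l + 3)*(l)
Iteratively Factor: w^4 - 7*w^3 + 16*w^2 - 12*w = (w - 3)*(w^3 - 4*w^2 + 4*w) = (w - 3)*(w - 2)*(w^2 - 2*w) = w*(w - 3)*(w - 2)*(w - 2)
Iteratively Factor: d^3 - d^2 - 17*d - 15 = (d + 1)*(d^2 - 2*d - 15) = (d + 1)*(d + 3)*(d - 5)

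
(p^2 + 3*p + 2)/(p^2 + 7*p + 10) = (p + 1)/(p + 5)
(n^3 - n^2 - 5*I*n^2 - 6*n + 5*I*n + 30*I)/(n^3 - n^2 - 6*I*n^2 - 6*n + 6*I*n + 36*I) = (n - 5*I)/(n - 6*I)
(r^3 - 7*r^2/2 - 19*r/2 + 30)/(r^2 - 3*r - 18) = (r^2 - 13*r/2 + 10)/(r - 6)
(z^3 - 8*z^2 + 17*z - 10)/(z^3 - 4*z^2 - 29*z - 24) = (-z^3 + 8*z^2 - 17*z + 10)/(-z^3 + 4*z^2 + 29*z + 24)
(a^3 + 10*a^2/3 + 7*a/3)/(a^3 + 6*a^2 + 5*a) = (a + 7/3)/(a + 5)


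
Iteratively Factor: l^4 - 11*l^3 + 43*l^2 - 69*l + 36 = (l - 3)*(l^3 - 8*l^2 + 19*l - 12) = (l - 3)^2*(l^2 - 5*l + 4) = (l - 3)^2*(l - 1)*(l - 4)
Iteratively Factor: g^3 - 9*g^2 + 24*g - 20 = (g - 2)*(g^2 - 7*g + 10) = (g - 5)*(g - 2)*(g - 2)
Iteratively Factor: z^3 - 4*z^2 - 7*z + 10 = (z - 5)*(z^2 + z - 2) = (z - 5)*(z - 1)*(z + 2)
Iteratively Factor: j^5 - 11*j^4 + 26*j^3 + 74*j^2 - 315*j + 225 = (j + 3)*(j^4 - 14*j^3 + 68*j^2 - 130*j + 75) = (j - 5)*(j + 3)*(j^3 - 9*j^2 + 23*j - 15) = (j - 5)*(j - 1)*(j + 3)*(j^2 - 8*j + 15) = (j - 5)*(j - 3)*(j - 1)*(j + 3)*(j - 5)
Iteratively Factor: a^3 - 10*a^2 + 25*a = (a - 5)*(a^2 - 5*a) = (a - 5)^2*(a)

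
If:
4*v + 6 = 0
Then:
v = -3/2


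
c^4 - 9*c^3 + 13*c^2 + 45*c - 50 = (c - 5)^2*(c - 1)*(c + 2)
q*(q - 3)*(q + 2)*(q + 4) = q^4 + 3*q^3 - 10*q^2 - 24*q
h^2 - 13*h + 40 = (h - 8)*(h - 5)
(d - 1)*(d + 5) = d^2 + 4*d - 5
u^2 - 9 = (u - 3)*(u + 3)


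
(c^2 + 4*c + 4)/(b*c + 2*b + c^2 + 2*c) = (c + 2)/(b + c)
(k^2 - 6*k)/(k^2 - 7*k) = (k - 6)/(k - 7)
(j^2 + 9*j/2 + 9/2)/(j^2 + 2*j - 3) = (j + 3/2)/(j - 1)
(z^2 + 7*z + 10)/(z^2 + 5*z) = (z + 2)/z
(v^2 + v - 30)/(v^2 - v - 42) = (v - 5)/(v - 7)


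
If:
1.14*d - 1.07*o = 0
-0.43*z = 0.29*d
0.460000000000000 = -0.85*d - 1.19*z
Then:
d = -9.70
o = -10.33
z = 6.54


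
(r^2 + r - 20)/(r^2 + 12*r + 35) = (r - 4)/(r + 7)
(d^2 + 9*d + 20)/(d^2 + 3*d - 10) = (d + 4)/(d - 2)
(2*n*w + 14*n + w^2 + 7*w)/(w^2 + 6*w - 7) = (2*n + w)/(w - 1)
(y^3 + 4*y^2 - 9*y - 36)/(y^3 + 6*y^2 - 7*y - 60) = (y + 3)/(y + 5)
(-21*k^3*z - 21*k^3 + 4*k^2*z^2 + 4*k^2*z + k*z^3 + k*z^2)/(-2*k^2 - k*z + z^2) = k*(21*k^2*z + 21*k^2 - 4*k*z^2 - 4*k*z - z^3 - z^2)/(2*k^2 + k*z - z^2)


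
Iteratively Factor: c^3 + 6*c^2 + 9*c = (c + 3)*(c^2 + 3*c) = c*(c + 3)*(c + 3)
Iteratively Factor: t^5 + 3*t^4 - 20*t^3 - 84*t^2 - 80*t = (t)*(t^4 + 3*t^3 - 20*t^2 - 84*t - 80) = t*(t + 2)*(t^3 + t^2 - 22*t - 40) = t*(t - 5)*(t + 2)*(t^2 + 6*t + 8) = t*(t - 5)*(t + 2)^2*(t + 4)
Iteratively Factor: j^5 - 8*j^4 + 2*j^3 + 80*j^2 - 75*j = (j + 3)*(j^4 - 11*j^3 + 35*j^2 - 25*j) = (j - 1)*(j + 3)*(j^3 - 10*j^2 + 25*j) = (j - 5)*(j - 1)*(j + 3)*(j^2 - 5*j) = (j - 5)^2*(j - 1)*(j + 3)*(j)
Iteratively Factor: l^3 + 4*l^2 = (l + 4)*(l^2) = l*(l + 4)*(l)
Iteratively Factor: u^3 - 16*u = (u + 4)*(u^2 - 4*u) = (u - 4)*(u + 4)*(u)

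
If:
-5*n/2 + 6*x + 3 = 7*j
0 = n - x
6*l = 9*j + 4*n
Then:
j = x/2 + 3/7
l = 17*x/12 + 9/14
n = x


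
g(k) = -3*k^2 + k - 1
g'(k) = 1 - 6*k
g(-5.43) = -94.88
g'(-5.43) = 33.58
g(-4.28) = -60.24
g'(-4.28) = 26.68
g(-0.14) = -1.20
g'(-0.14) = 1.84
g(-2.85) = -28.22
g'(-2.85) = 18.10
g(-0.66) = -2.97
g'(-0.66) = 4.96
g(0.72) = -1.84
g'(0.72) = -3.32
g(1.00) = -3.00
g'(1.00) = -5.00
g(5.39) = -82.77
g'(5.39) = -31.34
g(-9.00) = -253.00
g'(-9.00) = 55.00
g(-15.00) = -691.00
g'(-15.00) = 91.00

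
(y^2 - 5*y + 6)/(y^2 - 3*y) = (y - 2)/y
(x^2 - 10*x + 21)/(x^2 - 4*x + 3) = (x - 7)/(x - 1)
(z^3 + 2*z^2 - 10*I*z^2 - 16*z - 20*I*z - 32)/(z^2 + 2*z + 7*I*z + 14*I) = (z^2 - 10*I*z - 16)/(z + 7*I)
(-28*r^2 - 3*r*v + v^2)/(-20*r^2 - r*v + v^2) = (7*r - v)/(5*r - v)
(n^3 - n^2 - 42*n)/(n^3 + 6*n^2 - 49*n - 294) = n/(n + 7)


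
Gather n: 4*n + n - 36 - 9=5*n - 45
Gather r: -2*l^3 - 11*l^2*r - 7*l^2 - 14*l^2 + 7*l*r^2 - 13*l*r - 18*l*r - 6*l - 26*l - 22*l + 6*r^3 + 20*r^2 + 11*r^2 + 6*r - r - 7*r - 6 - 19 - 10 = -2*l^3 - 21*l^2 - 54*l + 6*r^3 + r^2*(7*l + 31) + r*(-11*l^2 - 31*l - 2) - 35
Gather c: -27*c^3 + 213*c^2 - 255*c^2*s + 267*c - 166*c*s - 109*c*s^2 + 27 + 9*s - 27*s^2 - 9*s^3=-27*c^3 + c^2*(213 - 255*s) + c*(-109*s^2 - 166*s + 267) - 9*s^3 - 27*s^2 + 9*s + 27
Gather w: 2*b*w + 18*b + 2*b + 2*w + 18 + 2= 20*b + w*(2*b + 2) + 20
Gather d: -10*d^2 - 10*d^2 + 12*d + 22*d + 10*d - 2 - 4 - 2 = -20*d^2 + 44*d - 8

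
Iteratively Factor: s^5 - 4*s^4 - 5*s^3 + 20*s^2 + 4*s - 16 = (s + 2)*(s^4 - 6*s^3 + 7*s^2 + 6*s - 8) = (s + 1)*(s + 2)*(s^3 - 7*s^2 + 14*s - 8) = (s - 2)*(s + 1)*(s + 2)*(s^2 - 5*s + 4) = (s - 2)*(s - 1)*(s + 1)*(s + 2)*(s - 4)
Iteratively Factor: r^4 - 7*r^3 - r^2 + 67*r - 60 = (r + 3)*(r^3 - 10*r^2 + 29*r - 20) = (r - 4)*(r + 3)*(r^2 - 6*r + 5) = (r - 4)*(r - 1)*(r + 3)*(r - 5)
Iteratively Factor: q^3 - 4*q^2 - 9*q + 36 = (q - 3)*(q^2 - q - 12) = (q - 4)*(q - 3)*(q + 3)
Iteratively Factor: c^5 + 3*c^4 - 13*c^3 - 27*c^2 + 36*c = (c + 4)*(c^4 - c^3 - 9*c^2 + 9*c) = (c + 3)*(c + 4)*(c^3 - 4*c^2 + 3*c) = c*(c + 3)*(c + 4)*(c^2 - 4*c + 3) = c*(c - 3)*(c + 3)*(c + 4)*(c - 1)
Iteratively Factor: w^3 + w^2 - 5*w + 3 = (w + 3)*(w^2 - 2*w + 1) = (w - 1)*(w + 3)*(w - 1)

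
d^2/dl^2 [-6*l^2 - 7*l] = -12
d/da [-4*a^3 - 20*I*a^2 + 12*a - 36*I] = -12*a^2 - 40*I*a + 12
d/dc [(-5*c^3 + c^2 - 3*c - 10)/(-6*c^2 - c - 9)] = (30*c^4 + 10*c^3 + 116*c^2 - 138*c + 17)/(36*c^4 + 12*c^3 + 109*c^2 + 18*c + 81)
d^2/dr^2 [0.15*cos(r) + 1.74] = -0.15*cos(r)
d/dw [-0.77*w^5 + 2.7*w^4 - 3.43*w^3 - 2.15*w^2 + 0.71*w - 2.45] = -3.85*w^4 + 10.8*w^3 - 10.29*w^2 - 4.3*w + 0.71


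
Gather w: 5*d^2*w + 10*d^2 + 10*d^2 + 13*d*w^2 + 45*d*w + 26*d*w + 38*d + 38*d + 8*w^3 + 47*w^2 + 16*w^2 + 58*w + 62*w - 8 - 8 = 20*d^2 + 76*d + 8*w^3 + w^2*(13*d + 63) + w*(5*d^2 + 71*d + 120) - 16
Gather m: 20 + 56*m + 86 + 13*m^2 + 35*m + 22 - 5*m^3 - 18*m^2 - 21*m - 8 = -5*m^3 - 5*m^2 + 70*m + 120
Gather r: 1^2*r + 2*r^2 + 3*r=2*r^2 + 4*r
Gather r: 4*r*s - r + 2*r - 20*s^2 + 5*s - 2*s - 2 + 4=r*(4*s + 1) - 20*s^2 + 3*s + 2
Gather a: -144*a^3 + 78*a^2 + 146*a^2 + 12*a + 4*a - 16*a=-144*a^3 + 224*a^2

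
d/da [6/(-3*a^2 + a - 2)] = 6*(6*a - 1)/(3*a^2 - a + 2)^2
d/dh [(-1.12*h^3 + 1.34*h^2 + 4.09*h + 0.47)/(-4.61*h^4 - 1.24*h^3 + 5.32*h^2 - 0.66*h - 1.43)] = (-5.1632*h^6 + 12.3548*h^5 + 52.2679*h^4 + 20.2884*h^3 - 16.09*h^2 - 8.8332*h - 5.5385)/(21.2521*h^8 + 11.4328*h^7 - 47.5128*h^6 - 7.1084*h^5 + 43.1238*h^4 - 3.476*h^3 - 14.7796*h^2 + 1.8876*h + 2.0449)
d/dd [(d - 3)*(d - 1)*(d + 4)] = 3*d^2 - 13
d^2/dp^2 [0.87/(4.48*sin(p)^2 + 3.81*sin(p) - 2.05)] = (-69.844992*sin(p)^4 - 44.549568*sin(p)^3 + 60.178161*sin(p)^2 + 82.304001*sin(p) + 41.238174)/(4.48*sin(p)^2 + 3.81*sin(p) - 2.05)^3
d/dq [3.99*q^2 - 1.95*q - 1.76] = 7.98*q - 1.95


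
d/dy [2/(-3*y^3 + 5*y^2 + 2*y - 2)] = 2*(9*y^2 - 10*y - 2)/(3*y^3 - 5*y^2 - 2*y + 2)^2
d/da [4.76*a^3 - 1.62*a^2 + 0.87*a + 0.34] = 14.28*a^2 - 3.24*a + 0.87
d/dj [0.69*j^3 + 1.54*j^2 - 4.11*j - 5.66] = 2.07*j^2 + 3.08*j - 4.11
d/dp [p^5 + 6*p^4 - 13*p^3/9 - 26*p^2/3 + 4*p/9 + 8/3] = 5*p^4 + 24*p^3 - 13*p^2/3 - 52*p/3 + 4/9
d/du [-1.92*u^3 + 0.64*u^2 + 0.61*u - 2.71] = -5.76*u^2 + 1.28*u + 0.61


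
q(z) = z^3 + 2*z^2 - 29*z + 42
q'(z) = 3*z^2 + 4*z - 29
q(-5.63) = 90.21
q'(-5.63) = 43.57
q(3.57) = 9.46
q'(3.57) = 23.51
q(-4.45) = 122.53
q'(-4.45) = 12.61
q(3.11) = 1.23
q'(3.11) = 12.46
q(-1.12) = 75.58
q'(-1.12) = -29.72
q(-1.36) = 82.62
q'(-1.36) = -28.89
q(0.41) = 30.52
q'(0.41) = -26.86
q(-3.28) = 123.35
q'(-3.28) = -9.84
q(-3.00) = 120.00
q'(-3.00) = -14.00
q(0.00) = 42.00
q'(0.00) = -29.00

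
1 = 1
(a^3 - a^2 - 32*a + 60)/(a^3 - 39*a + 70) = (a + 6)/(a + 7)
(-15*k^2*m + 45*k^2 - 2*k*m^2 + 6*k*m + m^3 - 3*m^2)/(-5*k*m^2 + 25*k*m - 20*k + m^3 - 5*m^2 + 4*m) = (3*k*m - 9*k + m^2 - 3*m)/(m^2 - 5*m + 4)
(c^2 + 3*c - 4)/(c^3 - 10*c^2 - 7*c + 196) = (c - 1)/(c^2 - 14*c + 49)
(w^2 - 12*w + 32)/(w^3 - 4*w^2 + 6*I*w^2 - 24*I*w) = (w - 8)/(w*(w + 6*I))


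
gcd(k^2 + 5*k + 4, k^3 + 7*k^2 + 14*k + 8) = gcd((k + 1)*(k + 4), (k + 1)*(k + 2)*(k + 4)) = k^2 + 5*k + 4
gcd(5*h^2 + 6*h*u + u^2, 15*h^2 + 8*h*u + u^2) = 5*h + u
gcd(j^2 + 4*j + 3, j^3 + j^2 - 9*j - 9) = j^2 + 4*j + 3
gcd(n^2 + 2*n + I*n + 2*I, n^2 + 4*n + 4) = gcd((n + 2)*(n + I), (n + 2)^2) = n + 2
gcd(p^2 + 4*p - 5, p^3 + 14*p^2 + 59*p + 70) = p + 5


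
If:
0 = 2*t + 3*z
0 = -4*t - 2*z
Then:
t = 0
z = 0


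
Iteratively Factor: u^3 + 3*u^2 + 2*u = (u + 1)*(u^2 + 2*u) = (u + 1)*(u + 2)*(u)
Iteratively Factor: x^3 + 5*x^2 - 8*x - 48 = (x + 4)*(x^2 + x - 12) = (x - 3)*(x + 4)*(x + 4)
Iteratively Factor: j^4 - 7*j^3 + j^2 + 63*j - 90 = (j - 3)*(j^3 - 4*j^2 - 11*j + 30) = (j - 3)*(j - 2)*(j^2 - 2*j - 15) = (j - 5)*(j - 3)*(j - 2)*(j + 3)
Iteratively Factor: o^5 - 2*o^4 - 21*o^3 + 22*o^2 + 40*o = (o - 2)*(o^4 - 21*o^2 - 20*o) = o*(o - 2)*(o^3 - 21*o - 20) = o*(o - 2)*(o + 1)*(o^2 - o - 20) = o*(o - 2)*(o + 1)*(o + 4)*(o - 5)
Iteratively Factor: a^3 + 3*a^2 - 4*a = (a - 1)*(a^2 + 4*a) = (a - 1)*(a + 4)*(a)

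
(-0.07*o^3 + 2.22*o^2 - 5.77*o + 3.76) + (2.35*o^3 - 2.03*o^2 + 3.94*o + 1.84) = 2.28*o^3 + 0.19*o^2 - 1.83*o + 5.6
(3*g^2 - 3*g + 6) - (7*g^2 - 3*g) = 6 - 4*g^2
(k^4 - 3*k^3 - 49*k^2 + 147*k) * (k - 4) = k^5 - 7*k^4 - 37*k^3 + 343*k^2 - 588*k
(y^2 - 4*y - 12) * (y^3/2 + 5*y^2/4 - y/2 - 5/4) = y^5/2 - 3*y^4/4 - 23*y^3/2 - 57*y^2/4 + 11*y + 15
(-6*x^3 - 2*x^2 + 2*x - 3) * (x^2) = -6*x^5 - 2*x^4 + 2*x^3 - 3*x^2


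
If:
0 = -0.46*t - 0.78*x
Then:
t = -1.69565217391304*x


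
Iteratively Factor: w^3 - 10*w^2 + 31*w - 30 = (w - 3)*(w^2 - 7*w + 10) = (w - 3)*(w - 2)*(w - 5)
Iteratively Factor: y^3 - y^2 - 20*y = (y + 4)*(y^2 - 5*y) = y*(y + 4)*(y - 5)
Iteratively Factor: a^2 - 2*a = (a - 2)*(a)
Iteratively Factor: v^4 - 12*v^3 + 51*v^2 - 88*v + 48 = (v - 1)*(v^3 - 11*v^2 + 40*v - 48) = (v - 4)*(v - 1)*(v^2 - 7*v + 12) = (v - 4)^2*(v - 1)*(v - 3)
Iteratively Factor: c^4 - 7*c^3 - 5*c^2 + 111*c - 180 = (c - 5)*(c^3 - 2*c^2 - 15*c + 36) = (c - 5)*(c + 4)*(c^2 - 6*c + 9) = (c - 5)*(c - 3)*(c + 4)*(c - 3)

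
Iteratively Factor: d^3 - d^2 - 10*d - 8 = (d + 1)*(d^2 - 2*d - 8) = (d - 4)*(d + 1)*(d + 2)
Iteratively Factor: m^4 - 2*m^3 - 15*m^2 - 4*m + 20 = (m + 2)*(m^3 - 4*m^2 - 7*m + 10) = (m + 2)^2*(m^2 - 6*m + 5) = (m - 1)*(m + 2)^2*(m - 5)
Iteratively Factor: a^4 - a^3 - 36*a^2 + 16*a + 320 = (a - 5)*(a^3 + 4*a^2 - 16*a - 64) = (a - 5)*(a + 4)*(a^2 - 16) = (a - 5)*(a - 4)*(a + 4)*(a + 4)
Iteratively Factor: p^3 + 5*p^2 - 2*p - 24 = (p + 4)*(p^2 + p - 6) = (p + 3)*(p + 4)*(p - 2)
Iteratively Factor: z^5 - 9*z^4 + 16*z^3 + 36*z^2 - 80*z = (z - 2)*(z^4 - 7*z^3 + 2*z^2 + 40*z) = (z - 2)*(z + 2)*(z^3 - 9*z^2 + 20*z) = z*(z - 2)*(z + 2)*(z^2 - 9*z + 20) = z*(z - 4)*(z - 2)*(z + 2)*(z - 5)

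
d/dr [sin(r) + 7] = cos(r)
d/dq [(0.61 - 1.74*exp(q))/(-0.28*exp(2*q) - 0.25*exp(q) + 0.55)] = (-0.4872*exp(2*q) + 0.3416*exp(q) - 0.8045)*exp(q)/(0.0784*exp(4*q) + 0.14*exp(3*q) - 0.2455*exp(2*q) - 0.275*exp(q) + 0.3025)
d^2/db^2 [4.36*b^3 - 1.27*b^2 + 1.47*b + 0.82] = 26.16*b - 2.54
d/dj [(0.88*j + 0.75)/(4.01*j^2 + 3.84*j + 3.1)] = (3.5288*j^2 + 3.3792*j - (0.88*j + 0.75)*(8.02*j + 3.84) + 2.728)/(4.01*j^2 + 3.84*j + 3.1)^2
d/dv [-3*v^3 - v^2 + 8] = v*(-9*v - 2)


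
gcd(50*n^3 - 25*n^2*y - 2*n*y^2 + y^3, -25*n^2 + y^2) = -25*n^2 + y^2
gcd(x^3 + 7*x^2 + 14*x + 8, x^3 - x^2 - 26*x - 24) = x^2 + 5*x + 4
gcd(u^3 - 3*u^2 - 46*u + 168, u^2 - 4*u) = u - 4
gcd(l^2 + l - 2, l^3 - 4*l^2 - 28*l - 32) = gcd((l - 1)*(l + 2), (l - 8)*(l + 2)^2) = l + 2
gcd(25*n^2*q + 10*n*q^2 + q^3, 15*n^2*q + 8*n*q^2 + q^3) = 5*n*q + q^2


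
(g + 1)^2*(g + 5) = g^3 + 7*g^2 + 11*g + 5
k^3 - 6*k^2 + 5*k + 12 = (k - 4)*(k - 3)*(k + 1)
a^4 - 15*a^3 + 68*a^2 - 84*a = a*(a - 7)*(a - 6)*(a - 2)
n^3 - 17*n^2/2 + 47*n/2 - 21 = (n - 7/2)*(n - 3)*(n - 2)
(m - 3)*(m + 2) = m^2 - m - 6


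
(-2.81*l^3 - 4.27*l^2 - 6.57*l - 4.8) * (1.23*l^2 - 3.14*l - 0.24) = -3.4563*l^5 + 3.5713*l^4 + 6.0011*l^3 + 15.7506*l^2 + 16.6488*l + 1.152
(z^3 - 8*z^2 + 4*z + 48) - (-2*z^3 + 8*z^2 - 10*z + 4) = 3*z^3 - 16*z^2 + 14*z + 44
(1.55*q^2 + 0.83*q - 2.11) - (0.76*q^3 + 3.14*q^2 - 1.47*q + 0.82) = -0.76*q^3 - 1.59*q^2 + 2.3*q - 2.93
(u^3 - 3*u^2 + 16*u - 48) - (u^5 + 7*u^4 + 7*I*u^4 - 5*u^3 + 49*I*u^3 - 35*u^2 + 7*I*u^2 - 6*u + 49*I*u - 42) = -u^5 - 7*u^4 - 7*I*u^4 + 6*u^3 - 49*I*u^3 + 32*u^2 - 7*I*u^2 + 22*u - 49*I*u - 6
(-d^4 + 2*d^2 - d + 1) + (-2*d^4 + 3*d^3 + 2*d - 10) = -3*d^4 + 3*d^3 + 2*d^2 + d - 9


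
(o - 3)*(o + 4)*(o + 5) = o^3 + 6*o^2 - 7*o - 60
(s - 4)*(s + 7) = s^2 + 3*s - 28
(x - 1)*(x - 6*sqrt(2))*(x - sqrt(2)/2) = x^3 - 13*sqrt(2)*x^2/2 - x^2 + 6*x + 13*sqrt(2)*x/2 - 6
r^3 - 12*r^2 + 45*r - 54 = (r - 6)*(r - 3)^2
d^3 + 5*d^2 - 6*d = d*(d - 1)*(d + 6)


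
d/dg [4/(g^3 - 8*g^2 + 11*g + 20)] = 4*(-3*g^2 + 16*g - 11)/(g^3 - 8*g^2 + 11*g + 20)^2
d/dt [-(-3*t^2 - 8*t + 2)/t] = 3 + 2/t^2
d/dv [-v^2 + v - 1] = 1 - 2*v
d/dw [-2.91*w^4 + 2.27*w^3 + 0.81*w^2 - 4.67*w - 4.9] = -11.64*w^3 + 6.81*w^2 + 1.62*w - 4.67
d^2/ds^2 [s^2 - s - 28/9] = 2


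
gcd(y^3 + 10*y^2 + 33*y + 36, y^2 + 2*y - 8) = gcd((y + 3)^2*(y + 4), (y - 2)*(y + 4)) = y + 4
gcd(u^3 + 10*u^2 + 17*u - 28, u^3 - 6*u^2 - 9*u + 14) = u - 1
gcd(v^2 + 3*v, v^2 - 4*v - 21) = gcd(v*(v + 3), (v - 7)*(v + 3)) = v + 3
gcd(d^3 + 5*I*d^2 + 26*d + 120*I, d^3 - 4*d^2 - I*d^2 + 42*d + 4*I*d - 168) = d + 6*I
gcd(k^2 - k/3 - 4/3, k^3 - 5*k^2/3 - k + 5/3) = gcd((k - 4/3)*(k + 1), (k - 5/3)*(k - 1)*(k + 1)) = k + 1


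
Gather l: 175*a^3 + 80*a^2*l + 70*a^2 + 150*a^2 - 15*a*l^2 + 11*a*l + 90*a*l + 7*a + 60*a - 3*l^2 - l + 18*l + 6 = 175*a^3 + 220*a^2 + 67*a + l^2*(-15*a - 3) + l*(80*a^2 + 101*a + 17) + 6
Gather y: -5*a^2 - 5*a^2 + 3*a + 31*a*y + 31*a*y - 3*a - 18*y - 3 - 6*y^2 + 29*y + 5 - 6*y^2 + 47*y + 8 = -10*a^2 - 12*y^2 + y*(62*a + 58) + 10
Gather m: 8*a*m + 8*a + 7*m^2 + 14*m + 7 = 8*a + 7*m^2 + m*(8*a + 14) + 7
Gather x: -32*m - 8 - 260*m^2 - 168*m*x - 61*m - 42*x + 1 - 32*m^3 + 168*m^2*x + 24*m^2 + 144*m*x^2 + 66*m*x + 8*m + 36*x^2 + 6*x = -32*m^3 - 236*m^2 - 85*m + x^2*(144*m + 36) + x*(168*m^2 - 102*m - 36) - 7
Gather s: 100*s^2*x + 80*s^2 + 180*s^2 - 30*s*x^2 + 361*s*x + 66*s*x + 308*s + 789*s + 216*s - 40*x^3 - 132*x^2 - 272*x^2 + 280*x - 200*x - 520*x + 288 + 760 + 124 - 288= s^2*(100*x + 260) + s*(-30*x^2 + 427*x + 1313) - 40*x^3 - 404*x^2 - 440*x + 884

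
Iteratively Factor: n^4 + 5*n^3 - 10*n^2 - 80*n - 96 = (n + 3)*(n^3 + 2*n^2 - 16*n - 32) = (n + 3)*(n + 4)*(n^2 - 2*n - 8) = (n - 4)*(n + 3)*(n + 4)*(n + 2)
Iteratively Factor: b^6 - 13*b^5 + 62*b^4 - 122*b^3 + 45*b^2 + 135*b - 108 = (b - 3)*(b^5 - 10*b^4 + 32*b^3 - 26*b^2 - 33*b + 36) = (b - 3)*(b - 1)*(b^4 - 9*b^3 + 23*b^2 - 3*b - 36) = (b - 3)*(b - 1)*(b + 1)*(b^3 - 10*b^2 + 33*b - 36) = (b - 3)^2*(b - 1)*(b + 1)*(b^2 - 7*b + 12) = (b - 3)^3*(b - 1)*(b + 1)*(b - 4)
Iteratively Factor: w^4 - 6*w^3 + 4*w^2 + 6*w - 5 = (w - 5)*(w^3 - w^2 - w + 1) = (w - 5)*(w + 1)*(w^2 - 2*w + 1) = (w - 5)*(w - 1)*(w + 1)*(w - 1)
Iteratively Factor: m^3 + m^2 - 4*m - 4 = (m + 1)*(m^2 - 4) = (m + 1)*(m + 2)*(m - 2)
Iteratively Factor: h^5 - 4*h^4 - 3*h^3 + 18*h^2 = (h - 3)*(h^4 - h^3 - 6*h^2) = h*(h - 3)*(h^3 - h^2 - 6*h) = h*(h - 3)*(h + 2)*(h^2 - 3*h) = h^2*(h - 3)*(h + 2)*(h - 3)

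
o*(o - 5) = o^2 - 5*o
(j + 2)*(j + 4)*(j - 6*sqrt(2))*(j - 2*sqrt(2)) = j^4 - 8*sqrt(2)*j^3 + 6*j^3 - 48*sqrt(2)*j^2 + 32*j^2 - 64*sqrt(2)*j + 144*j + 192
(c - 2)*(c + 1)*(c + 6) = c^3 + 5*c^2 - 8*c - 12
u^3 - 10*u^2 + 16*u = u*(u - 8)*(u - 2)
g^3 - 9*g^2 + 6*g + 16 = (g - 8)*(g - 2)*(g + 1)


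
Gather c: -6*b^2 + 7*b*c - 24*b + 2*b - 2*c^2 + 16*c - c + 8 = -6*b^2 - 22*b - 2*c^2 + c*(7*b + 15) + 8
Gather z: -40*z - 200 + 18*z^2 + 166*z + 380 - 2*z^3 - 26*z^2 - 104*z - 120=-2*z^3 - 8*z^2 + 22*z + 60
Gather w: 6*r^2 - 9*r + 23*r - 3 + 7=6*r^2 + 14*r + 4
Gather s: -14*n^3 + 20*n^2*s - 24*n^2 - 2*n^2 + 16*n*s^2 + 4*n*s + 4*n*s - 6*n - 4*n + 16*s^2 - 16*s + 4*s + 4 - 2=-14*n^3 - 26*n^2 - 10*n + s^2*(16*n + 16) + s*(20*n^2 + 8*n - 12) + 2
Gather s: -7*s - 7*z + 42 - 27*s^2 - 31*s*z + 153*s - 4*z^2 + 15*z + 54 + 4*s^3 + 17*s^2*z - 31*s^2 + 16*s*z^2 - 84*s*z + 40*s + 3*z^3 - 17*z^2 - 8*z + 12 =4*s^3 + s^2*(17*z - 58) + s*(16*z^2 - 115*z + 186) + 3*z^3 - 21*z^2 + 108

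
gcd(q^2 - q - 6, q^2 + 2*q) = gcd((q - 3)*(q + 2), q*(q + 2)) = q + 2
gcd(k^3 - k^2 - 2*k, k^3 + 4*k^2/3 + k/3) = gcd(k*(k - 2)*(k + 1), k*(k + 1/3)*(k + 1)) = k^2 + k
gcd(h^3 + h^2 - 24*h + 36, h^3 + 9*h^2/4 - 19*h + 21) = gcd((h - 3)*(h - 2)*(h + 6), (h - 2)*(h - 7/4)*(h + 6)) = h^2 + 4*h - 12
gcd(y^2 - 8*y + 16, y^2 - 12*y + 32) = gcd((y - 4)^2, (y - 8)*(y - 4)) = y - 4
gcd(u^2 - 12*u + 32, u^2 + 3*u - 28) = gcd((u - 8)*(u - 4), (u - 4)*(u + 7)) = u - 4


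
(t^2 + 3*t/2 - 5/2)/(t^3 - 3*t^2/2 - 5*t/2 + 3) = (2*t + 5)/(2*t^2 - t - 6)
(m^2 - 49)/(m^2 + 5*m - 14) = (m - 7)/(m - 2)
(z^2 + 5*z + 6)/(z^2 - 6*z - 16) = (z + 3)/(z - 8)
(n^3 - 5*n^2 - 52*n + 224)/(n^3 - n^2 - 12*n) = (n^2 - n - 56)/(n*(n + 3))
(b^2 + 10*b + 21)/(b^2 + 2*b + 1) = (b^2 + 10*b + 21)/(b^2 + 2*b + 1)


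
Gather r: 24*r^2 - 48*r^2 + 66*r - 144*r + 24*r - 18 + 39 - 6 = -24*r^2 - 54*r + 15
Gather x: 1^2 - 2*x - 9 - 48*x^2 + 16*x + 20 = -48*x^2 + 14*x + 12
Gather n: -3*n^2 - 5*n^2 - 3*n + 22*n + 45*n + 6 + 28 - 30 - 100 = -8*n^2 + 64*n - 96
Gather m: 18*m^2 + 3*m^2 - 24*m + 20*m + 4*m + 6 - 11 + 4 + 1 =21*m^2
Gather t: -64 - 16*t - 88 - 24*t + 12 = -40*t - 140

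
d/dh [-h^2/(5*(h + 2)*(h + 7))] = h*(-9*h - 28)/(5*(h^4 + 18*h^3 + 109*h^2 + 252*h + 196))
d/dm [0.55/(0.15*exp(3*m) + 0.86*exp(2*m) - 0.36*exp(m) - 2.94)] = (-0.2475*exp(2*m) - 0.946*exp(m) + 0.198)*exp(m)/(0.15*exp(3*m) + 0.86*exp(2*m) - 0.36*exp(m) - 2.94)^2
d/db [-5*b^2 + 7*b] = 7 - 10*b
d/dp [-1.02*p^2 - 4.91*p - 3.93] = -2.04*p - 4.91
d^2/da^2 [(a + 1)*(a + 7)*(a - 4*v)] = 6*a - 8*v + 16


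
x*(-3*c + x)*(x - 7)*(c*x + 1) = -3*c^2*x^3 + 21*c^2*x^2 + c*x^4 - 7*c*x^3 - 3*c*x^2 + 21*c*x + x^3 - 7*x^2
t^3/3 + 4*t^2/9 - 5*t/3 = t*(t/3 + 1)*(t - 5/3)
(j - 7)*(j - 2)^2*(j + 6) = j^4 - 5*j^3 - 34*j^2 + 164*j - 168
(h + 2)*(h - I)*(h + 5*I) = h^3 + 2*h^2 + 4*I*h^2 + 5*h + 8*I*h + 10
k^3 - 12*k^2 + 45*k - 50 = (k - 5)^2*(k - 2)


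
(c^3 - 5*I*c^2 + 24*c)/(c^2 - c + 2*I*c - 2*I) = c*(c^2 - 5*I*c + 24)/(c^2 - c + 2*I*c - 2*I)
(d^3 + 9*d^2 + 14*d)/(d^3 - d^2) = (d^2 + 9*d + 14)/(d*(d - 1))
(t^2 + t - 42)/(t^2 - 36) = (t + 7)/(t + 6)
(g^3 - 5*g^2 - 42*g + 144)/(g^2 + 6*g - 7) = (g^3 - 5*g^2 - 42*g + 144)/(g^2 + 6*g - 7)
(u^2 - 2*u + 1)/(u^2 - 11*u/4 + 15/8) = 8*(u^2 - 2*u + 1)/(8*u^2 - 22*u + 15)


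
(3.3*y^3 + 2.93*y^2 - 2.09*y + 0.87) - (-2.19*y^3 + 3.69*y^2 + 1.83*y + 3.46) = 5.49*y^3 - 0.76*y^2 - 3.92*y - 2.59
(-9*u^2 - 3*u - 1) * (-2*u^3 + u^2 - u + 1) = 18*u^5 - 3*u^4 + 8*u^3 - 7*u^2 - 2*u - 1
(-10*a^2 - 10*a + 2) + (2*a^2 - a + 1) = -8*a^2 - 11*a + 3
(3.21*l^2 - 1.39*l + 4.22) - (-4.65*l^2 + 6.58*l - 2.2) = 7.86*l^2 - 7.97*l + 6.42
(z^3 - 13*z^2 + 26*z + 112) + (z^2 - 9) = z^3 - 12*z^2 + 26*z + 103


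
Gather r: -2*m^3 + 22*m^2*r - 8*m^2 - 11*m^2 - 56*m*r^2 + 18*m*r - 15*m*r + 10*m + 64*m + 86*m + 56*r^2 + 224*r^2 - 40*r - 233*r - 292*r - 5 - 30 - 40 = -2*m^3 - 19*m^2 + 160*m + r^2*(280 - 56*m) + r*(22*m^2 + 3*m - 565) - 75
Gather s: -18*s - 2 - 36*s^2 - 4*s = -36*s^2 - 22*s - 2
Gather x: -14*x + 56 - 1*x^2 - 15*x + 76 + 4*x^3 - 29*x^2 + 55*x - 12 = 4*x^3 - 30*x^2 + 26*x + 120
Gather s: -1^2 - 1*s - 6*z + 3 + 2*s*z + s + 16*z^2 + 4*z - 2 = 2*s*z + 16*z^2 - 2*z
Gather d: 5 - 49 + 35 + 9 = 0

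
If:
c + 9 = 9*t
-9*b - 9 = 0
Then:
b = -1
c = 9*t - 9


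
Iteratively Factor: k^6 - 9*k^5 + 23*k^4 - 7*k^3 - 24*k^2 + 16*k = (k + 1)*(k^5 - 10*k^4 + 33*k^3 - 40*k^2 + 16*k) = (k - 1)*(k + 1)*(k^4 - 9*k^3 + 24*k^2 - 16*k) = (k - 4)*(k - 1)*(k + 1)*(k^3 - 5*k^2 + 4*k) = (k - 4)*(k - 1)^2*(k + 1)*(k^2 - 4*k) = (k - 4)^2*(k - 1)^2*(k + 1)*(k)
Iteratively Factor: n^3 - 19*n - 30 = (n + 3)*(n^2 - 3*n - 10) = (n + 2)*(n + 3)*(n - 5)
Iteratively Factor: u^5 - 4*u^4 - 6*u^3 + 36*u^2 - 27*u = (u - 3)*(u^4 - u^3 - 9*u^2 + 9*u) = (u - 3)^2*(u^3 + 2*u^2 - 3*u) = (u - 3)^2*(u - 1)*(u^2 + 3*u) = u*(u - 3)^2*(u - 1)*(u + 3)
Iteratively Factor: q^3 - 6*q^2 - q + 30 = (q + 2)*(q^2 - 8*q + 15) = (q - 5)*(q + 2)*(q - 3)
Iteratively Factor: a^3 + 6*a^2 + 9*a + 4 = (a + 4)*(a^2 + 2*a + 1) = (a + 1)*(a + 4)*(a + 1)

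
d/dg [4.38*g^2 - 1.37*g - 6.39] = 8.76*g - 1.37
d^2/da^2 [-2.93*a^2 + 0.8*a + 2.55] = -5.86000000000000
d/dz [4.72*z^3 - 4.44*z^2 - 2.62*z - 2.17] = 14.16*z^2 - 8.88*z - 2.62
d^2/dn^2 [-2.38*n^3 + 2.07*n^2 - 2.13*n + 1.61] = 4.14 - 14.28*n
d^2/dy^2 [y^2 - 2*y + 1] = 2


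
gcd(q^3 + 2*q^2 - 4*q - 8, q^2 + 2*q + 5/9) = 1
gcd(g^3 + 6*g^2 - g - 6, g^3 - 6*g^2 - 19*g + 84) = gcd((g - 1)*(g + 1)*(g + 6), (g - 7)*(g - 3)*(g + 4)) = 1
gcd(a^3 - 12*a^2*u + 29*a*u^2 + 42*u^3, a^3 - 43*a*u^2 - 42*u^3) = -a^2 + 6*a*u + 7*u^2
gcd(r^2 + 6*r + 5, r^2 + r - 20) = r + 5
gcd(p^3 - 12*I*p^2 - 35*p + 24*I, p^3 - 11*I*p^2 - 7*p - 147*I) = 1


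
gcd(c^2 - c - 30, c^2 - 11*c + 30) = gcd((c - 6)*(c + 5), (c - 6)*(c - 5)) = c - 6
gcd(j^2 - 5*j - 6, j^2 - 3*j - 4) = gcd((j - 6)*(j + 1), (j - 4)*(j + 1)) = j + 1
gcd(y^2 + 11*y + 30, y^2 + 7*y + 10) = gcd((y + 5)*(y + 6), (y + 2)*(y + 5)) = y + 5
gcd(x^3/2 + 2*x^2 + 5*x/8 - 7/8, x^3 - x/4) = x - 1/2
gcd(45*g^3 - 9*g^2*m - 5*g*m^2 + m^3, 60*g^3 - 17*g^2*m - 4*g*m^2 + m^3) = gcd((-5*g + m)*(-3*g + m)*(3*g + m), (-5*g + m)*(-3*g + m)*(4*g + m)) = 15*g^2 - 8*g*m + m^2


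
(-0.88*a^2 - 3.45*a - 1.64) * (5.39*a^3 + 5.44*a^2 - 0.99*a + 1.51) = -4.7432*a^5 - 23.3827*a^4 - 26.7364*a^3 - 6.8349*a^2 - 3.5859*a - 2.4764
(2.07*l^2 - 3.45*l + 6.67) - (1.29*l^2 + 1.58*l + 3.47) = 0.78*l^2 - 5.03*l + 3.2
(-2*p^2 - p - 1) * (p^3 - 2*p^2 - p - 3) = -2*p^5 + 3*p^4 + 3*p^3 + 9*p^2 + 4*p + 3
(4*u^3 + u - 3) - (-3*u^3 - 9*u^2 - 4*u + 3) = 7*u^3 + 9*u^2 + 5*u - 6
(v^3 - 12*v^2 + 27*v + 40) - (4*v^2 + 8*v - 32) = v^3 - 16*v^2 + 19*v + 72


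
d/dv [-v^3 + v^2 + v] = -3*v^2 + 2*v + 1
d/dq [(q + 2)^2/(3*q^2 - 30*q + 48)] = 2*(-7*q^2 + 12*q + 52)/(3*(q^4 - 20*q^3 + 132*q^2 - 320*q + 256))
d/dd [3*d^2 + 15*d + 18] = 6*d + 15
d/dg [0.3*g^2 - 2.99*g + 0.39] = 0.6*g - 2.99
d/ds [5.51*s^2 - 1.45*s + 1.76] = 11.02*s - 1.45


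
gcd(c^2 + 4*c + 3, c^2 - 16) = 1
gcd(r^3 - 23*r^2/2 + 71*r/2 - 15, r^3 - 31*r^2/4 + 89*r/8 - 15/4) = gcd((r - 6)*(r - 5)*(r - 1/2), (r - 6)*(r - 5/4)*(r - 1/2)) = r^2 - 13*r/2 + 3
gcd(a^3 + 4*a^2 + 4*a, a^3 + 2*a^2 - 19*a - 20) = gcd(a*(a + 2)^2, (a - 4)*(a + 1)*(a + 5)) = 1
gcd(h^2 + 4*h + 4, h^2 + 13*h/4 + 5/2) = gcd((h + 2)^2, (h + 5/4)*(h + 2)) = h + 2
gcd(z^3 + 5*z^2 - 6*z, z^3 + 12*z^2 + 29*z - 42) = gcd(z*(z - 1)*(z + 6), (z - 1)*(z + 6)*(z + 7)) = z^2 + 5*z - 6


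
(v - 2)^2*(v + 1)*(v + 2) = v^4 - v^3 - 6*v^2 + 4*v + 8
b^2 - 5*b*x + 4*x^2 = (b - 4*x)*(b - x)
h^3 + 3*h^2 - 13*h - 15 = (h - 3)*(h + 1)*(h + 5)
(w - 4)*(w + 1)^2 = w^3 - 2*w^2 - 7*w - 4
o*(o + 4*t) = o^2 + 4*o*t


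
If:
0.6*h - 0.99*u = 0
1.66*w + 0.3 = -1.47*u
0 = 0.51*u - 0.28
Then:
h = 0.91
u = 0.55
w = -0.67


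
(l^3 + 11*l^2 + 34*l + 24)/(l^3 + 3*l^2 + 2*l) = (l^2 + 10*l + 24)/(l*(l + 2))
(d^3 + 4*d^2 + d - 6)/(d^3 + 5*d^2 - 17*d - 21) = (d^3 + 4*d^2 + d - 6)/(d^3 + 5*d^2 - 17*d - 21)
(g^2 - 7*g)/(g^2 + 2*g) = (g - 7)/(g + 2)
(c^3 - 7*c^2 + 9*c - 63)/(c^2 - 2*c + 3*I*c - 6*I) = (c^2 - c*(7 + 3*I) + 21*I)/(c - 2)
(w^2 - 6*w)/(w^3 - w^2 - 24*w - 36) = w/(w^2 + 5*w + 6)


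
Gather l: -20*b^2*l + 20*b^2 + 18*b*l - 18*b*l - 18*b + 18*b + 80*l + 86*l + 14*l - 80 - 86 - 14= 20*b^2 + l*(180 - 20*b^2) - 180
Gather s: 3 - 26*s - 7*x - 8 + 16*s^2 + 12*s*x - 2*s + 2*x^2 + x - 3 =16*s^2 + s*(12*x - 28) + 2*x^2 - 6*x - 8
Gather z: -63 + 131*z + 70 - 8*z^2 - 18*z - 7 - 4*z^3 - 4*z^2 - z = -4*z^3 - 12*z^2 + 112*z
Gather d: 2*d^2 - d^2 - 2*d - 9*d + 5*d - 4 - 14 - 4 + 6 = d^2 - 6*d - 16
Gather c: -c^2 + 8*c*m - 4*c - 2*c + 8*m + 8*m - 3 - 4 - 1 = -c^2 + c*(8*m - 6) + 16*m - 8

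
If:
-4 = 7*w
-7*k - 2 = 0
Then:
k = -2/7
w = -4/7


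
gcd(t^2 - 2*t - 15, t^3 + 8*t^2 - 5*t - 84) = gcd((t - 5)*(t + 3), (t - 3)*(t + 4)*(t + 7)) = 1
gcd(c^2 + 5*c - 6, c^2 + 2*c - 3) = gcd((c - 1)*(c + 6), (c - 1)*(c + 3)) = c - 1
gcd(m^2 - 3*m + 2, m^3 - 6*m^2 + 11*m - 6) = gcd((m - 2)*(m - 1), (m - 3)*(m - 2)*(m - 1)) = m^2 - 3*m + 2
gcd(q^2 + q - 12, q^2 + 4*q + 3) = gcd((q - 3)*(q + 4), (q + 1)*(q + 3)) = 1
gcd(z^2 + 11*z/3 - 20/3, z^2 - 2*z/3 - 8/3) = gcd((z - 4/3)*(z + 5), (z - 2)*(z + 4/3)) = 1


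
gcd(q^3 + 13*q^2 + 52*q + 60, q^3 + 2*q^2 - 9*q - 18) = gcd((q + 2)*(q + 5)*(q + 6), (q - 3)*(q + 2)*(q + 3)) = q + 2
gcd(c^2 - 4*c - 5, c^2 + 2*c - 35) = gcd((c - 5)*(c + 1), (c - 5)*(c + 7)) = c - 5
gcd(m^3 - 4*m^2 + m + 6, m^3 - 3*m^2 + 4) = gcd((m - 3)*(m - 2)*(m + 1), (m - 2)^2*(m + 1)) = m^2 - m - 2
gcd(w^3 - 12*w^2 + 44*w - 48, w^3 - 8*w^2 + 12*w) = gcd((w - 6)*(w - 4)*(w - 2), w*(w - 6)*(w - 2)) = w^2 - 8*w + 12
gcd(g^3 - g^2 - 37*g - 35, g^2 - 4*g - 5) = g + 1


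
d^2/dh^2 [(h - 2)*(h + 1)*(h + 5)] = 6*h + 8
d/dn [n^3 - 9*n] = 3*n^2 - 9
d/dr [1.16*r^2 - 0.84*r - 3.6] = 2.32*r - 0.84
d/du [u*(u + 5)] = 2*u + 5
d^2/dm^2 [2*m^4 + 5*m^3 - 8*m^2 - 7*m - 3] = 24*m^2 + 30*m - 16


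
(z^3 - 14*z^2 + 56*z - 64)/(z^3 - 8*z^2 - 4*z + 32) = (z - 4)/(z + 2)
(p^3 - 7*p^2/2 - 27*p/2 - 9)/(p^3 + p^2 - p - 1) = (p^2 - 9*p/2 - 9)/(p^2 - 1)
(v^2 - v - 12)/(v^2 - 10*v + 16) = (v^2 - v - 12)/(v^2 - 10*v + 16)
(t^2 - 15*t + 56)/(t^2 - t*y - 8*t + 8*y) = (7 - t)/(-t + y)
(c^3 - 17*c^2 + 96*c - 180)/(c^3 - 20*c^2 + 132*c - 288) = (c - 5)/(c - 8)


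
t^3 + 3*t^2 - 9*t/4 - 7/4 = (t - 1)*(t + 1/2)*(t + 7/2)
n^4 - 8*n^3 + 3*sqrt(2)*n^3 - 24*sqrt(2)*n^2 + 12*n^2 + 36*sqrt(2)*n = n*(n - 6)*(n - 2)*(n + 3*sqrt(2))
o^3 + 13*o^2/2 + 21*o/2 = o*(o + 3)*(o + 7/2)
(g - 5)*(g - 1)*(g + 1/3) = g^3 - 17*g^2/3 + 3*g + 5/3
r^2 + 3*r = r*(r + 3)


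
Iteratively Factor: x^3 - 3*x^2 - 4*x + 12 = (x - 2)*(x^2 - x - 6) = (x - 2)*(x + 2)*(x - 3)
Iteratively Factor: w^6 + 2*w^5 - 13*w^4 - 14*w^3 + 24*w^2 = (w - 3)*(w^5 + 5*w^4 + 2*w^3 - 8*w^2) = (w - 3)*(w + 2)*(w^4 + 3*w^3 - 4*w^2) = (w - 3)*(w + 2)*(w + 4)*(w^3 - w^2) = w*(w - 3)*(w + 2)*(w + 4)*(w^2 - w) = w^2*(w - 3)*(w + 2)*(w + 4)*(w - 1)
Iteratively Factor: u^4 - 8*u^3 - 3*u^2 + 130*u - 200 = (u + 4)*(u^3 - 12*u^2 + 45*u - 50) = (u - 5)*(u + 4)*(u^2 - 7*u + 10) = (u - 5)*(u - 2)*(u + 4)*(u - 5)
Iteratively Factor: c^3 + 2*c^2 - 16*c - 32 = (c + 4)*(c^2 - 2*c - 8) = (c - 4)*(c + 4)*(c + 2)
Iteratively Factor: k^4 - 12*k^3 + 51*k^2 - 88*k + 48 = (k - 4)*(k^3 - 8*k^2 + 19*k - 12) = (k - 4)*(k - 3)*(k^2 - 5*k + 4) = (k - 4)*(k - 3)*(k - 1)*(k - 4)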